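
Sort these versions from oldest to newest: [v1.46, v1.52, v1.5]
[v1.5, v1.46, v1.52]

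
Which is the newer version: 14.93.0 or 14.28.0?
14.93.0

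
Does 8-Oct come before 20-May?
No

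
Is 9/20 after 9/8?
Yes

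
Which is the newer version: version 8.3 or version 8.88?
version 8.88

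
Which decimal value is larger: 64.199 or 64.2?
64.2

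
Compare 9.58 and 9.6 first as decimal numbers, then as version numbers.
As decimals: 9.58 < 9.6. As versions: v9.58 > v9.6 (minor version 58 > 6).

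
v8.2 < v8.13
True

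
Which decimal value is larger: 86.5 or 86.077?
86.5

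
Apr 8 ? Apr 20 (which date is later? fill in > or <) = <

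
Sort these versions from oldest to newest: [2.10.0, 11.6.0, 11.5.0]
[2.10.0, 11.5.0, 11.6.0]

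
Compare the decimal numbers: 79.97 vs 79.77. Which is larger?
79.97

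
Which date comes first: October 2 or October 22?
October 2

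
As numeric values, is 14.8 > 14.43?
True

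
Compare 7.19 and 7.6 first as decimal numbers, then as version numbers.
As decimals: 7.19 < 7.6. As versions: v7.19 > v7.6 (minor version 19 > 6).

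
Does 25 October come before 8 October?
No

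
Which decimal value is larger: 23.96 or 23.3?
23.96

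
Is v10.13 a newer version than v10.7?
Yes. Version numbers are compared segment by segment as integers, not as decimals: minor version 13 > 7, so v10.13 > v10.7 (even though the decimal 10.13 < 10.7).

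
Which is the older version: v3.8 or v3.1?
v3.1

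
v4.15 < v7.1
True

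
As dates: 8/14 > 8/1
True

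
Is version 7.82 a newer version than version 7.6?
Yes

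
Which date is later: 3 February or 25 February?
25 February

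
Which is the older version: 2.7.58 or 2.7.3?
2.7.3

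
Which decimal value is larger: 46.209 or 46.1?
46.209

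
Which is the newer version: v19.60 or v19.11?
v19.60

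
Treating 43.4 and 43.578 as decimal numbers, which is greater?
43.578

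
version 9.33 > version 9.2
True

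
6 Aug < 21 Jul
False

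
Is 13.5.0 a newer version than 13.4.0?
Yes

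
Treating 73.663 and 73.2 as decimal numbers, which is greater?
73.663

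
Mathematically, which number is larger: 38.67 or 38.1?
38.67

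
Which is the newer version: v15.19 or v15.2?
v15.19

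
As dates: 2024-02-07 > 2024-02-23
False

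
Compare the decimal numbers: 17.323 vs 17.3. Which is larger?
17.323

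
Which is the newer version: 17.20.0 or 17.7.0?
17.20.0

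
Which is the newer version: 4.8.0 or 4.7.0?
4.8.0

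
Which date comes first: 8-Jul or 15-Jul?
8-Jul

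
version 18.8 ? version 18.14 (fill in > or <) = <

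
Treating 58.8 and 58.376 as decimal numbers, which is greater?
58.8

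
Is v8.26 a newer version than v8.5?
Yes. Version numbers are compared segment by segment as integers, not as decimals: minor version 26 > 5, so v8.26 > v8.5 (even though the decimal 8.26 < 8.5).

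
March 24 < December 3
True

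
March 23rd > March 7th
True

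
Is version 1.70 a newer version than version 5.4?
No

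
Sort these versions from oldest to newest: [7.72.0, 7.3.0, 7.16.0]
[7.3.0, 7.16.0, 7.72.0]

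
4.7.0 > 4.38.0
False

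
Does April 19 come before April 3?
No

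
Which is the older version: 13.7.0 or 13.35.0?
13.7.0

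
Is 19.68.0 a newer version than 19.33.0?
Yes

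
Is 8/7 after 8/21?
No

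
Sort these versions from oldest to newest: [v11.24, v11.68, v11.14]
[v11.14, v11.24, v11.68]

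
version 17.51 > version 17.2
True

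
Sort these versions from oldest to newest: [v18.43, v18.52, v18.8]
[v18.8, v18.43, v18.52]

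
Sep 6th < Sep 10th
True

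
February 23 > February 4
True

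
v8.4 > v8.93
False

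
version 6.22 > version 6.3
True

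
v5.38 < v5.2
False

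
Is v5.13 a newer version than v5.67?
No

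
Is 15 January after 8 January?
Yes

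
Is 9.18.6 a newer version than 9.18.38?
No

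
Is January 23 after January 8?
Yes. Day 23 comes after day 8 in January — this is a date comparison, not a decimal one (the decimal 1.23 would be smaller than 1.8).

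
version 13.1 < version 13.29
True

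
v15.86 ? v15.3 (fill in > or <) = >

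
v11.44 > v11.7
True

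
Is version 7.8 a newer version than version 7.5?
Yes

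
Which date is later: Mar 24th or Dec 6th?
Dec 6th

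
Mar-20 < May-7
True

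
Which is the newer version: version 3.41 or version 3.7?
version 3.41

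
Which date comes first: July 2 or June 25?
June 25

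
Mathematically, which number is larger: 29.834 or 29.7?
29.834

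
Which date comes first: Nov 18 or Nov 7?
Nov 7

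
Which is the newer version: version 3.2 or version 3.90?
version 3.90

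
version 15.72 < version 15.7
False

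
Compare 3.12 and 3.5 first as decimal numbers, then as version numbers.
As decimals: 3.12 < 3.5. As versions: v3.12 > v3.5 (minor version 12 > 5).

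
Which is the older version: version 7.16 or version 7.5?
version 7.5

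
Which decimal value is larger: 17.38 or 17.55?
17.55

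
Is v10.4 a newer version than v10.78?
No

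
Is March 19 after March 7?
Yes. Day 19 comes after day 7 in March — this is a date comparison, not a decimal one (the decimal 3.19 would be smaller than 3.7).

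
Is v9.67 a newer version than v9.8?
Yes. Version numbers are compared segment by segment as integers, not as decimals: minor version 67 > 8, so v9.67 > v9.8 (even though the decimal 9.67 < 9.8).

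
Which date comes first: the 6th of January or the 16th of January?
the 6th of January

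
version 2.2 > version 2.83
False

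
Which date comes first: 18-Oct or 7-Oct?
7-Oct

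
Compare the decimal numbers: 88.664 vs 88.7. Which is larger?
88.7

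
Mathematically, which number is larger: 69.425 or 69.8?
69.8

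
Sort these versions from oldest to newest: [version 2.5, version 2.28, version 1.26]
[version 1.26, version 2.5, version 2.28]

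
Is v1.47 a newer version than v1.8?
Yes. Version numbers are compared segment by segment as integers, not as decimals: minor version 47 > 8, so v1.47 > v1.8 (even though the decimal 1.47 < 1.8).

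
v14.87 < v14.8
False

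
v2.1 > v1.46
True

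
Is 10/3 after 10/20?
No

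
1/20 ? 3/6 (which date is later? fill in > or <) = <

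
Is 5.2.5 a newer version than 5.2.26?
No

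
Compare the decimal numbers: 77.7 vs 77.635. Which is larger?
77.7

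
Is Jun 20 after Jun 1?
Yes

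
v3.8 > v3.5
True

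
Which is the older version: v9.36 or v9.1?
v9.1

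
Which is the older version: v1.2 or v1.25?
v1.2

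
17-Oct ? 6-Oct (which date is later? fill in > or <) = >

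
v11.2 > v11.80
False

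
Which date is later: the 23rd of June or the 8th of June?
the 23rd of June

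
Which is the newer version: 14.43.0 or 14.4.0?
14.43.0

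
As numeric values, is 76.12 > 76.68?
False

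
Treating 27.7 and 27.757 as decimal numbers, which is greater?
27.757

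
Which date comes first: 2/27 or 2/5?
2/5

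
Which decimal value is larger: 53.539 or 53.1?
53.539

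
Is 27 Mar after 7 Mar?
Yes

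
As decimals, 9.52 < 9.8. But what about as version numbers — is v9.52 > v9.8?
True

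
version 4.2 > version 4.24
False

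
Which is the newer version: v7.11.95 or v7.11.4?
v7.11.95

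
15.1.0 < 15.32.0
True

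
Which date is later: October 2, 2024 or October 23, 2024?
October 23, 2024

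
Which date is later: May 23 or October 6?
October 6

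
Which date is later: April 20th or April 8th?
April 20th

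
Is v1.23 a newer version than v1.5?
Yes. Version numbers are compared segment by segment as integers, not as decimals: minor version 23 > 5, so v1.23 > v1.5 (even though the decimal 1.23 < 1.5).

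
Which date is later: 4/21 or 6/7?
6/7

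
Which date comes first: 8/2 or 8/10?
8/2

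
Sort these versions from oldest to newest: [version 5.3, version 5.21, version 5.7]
[version 5.3, version 5.7, version 5.21]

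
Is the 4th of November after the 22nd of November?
No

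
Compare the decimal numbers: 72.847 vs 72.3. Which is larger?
72.847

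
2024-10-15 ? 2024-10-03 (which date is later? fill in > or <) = >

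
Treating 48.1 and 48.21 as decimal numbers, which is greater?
48.21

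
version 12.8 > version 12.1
True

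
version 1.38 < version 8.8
True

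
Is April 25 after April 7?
Yes. Day 25 comes after day 7 in April — this is a date comparison, not a decimal one (the decimal 4.25 would be smaller than 4.7).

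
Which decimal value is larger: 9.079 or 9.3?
9.3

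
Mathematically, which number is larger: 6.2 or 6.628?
6.628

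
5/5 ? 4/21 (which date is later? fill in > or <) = >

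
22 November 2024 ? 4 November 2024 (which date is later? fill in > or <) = >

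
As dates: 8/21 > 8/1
True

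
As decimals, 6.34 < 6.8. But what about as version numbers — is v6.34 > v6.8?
True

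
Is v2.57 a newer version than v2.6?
Yes. Version numbers are compared segment by segment as integers, not as decimals: minor version 57 > 6, so v2.57 > v2.6 (even though the decimal 2.57 < 2.6).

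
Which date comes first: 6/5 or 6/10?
6/5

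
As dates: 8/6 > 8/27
False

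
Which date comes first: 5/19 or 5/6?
5/6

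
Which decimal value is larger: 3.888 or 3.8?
3.888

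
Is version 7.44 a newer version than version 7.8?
Yes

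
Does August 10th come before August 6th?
No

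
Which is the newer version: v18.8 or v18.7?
v18.8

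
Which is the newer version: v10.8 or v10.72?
v10.72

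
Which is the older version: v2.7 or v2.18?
v2.7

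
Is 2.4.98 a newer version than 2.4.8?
Yes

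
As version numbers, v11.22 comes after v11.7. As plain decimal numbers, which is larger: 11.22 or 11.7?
11.7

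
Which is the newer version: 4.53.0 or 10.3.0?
10.3.0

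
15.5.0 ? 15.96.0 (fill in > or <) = <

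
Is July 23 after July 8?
Yes. Day 23 comes after day 8 in July — this is a date comparison, not a decimal one (the decimal 7.23 would be smaller than 7.8).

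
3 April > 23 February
True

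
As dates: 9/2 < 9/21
True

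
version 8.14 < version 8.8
False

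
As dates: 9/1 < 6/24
False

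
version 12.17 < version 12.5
False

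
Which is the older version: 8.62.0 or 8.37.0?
8.37.0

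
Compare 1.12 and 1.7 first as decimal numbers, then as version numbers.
As decimals: 1.12 < 1.7. As versions: v1.12 > v1.7 (minor version 12 > 7).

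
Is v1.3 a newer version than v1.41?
No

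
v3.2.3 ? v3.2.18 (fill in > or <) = <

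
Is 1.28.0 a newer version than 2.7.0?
No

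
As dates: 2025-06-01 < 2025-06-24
True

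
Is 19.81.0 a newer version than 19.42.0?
Yes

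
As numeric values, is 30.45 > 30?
True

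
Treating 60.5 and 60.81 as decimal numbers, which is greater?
60.81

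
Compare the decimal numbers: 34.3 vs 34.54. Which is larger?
34.54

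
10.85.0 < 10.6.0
False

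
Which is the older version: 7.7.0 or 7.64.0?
7.7.0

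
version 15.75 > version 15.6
True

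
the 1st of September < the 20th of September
True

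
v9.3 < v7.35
False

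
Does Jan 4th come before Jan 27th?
Yes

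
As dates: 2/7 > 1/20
True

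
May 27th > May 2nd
True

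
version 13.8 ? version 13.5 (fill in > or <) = >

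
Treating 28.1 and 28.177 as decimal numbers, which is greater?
28.177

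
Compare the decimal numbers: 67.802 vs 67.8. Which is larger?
67.802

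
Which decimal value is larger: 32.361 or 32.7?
32.7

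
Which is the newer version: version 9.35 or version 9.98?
version 9.98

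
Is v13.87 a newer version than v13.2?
Yes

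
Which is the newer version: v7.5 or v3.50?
v7.5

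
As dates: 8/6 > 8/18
False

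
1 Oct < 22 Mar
False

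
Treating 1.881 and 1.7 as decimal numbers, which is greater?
1.881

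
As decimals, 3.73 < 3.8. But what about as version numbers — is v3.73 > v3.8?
True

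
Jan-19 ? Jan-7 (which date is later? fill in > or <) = >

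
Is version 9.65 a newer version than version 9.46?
Yes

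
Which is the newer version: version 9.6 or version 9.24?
version 9.24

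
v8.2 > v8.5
False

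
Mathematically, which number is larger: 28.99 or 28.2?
28.99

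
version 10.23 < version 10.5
False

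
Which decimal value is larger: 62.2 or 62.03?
62.2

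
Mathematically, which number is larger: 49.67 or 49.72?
49.72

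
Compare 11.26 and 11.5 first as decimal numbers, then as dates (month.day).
As decimals: 11.26 < 11.5. As dates: 11/26 is later than 11/5 (day 26 > day 5).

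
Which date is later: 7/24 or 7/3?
7/24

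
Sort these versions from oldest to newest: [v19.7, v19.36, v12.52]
[v12.52, v19.7, v19.36]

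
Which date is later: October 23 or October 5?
October 23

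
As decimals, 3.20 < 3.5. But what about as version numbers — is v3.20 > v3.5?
True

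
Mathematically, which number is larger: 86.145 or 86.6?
86.6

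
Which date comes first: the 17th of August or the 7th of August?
the 7th of August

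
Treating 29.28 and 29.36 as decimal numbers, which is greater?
29.36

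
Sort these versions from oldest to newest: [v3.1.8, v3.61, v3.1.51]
[v3.1.8, v3.1.51, v3.61]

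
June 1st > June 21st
False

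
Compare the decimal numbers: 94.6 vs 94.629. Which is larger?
94.629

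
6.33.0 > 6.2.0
True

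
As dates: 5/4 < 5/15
True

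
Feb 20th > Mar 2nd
False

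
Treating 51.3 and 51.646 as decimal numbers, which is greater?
51.646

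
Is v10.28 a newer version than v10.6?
Yes. Version numbers are compared segment by segment as integers, not as decimals: minor version 28 > 6, so v10.28 > v10.6 (even though the decimal 10.28 < 10.6).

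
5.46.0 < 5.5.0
False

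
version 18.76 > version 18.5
True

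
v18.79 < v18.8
False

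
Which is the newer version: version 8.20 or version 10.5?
version 10.5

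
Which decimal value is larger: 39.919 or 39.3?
39.919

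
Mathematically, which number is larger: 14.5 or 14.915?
14.915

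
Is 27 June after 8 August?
No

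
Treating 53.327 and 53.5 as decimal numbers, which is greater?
53.5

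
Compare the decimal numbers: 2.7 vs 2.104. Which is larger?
2.7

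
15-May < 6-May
False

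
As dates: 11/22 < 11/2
False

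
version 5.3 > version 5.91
False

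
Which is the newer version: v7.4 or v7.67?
v7.67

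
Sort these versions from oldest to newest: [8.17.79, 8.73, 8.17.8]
[8.17.8, 8.17.79, 8.73]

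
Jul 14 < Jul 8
False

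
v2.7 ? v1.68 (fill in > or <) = >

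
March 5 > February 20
True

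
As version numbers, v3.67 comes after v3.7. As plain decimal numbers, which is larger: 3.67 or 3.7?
3.7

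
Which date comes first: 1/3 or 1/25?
1/3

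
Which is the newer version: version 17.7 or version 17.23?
version 17.23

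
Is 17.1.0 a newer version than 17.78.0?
No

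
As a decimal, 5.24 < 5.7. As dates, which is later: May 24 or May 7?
May 24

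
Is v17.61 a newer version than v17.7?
Yes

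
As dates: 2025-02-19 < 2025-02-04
False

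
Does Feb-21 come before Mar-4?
Yes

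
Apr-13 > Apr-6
True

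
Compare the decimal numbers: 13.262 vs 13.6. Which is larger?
13.6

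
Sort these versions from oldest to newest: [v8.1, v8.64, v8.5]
[v8.1, v8.5, v8.64]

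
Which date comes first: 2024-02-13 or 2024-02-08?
2024-02-08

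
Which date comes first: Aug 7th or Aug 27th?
Aug 7th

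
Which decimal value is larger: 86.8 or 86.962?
86.962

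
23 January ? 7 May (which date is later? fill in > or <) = <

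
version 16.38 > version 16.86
False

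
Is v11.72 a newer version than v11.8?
Yes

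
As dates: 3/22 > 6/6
False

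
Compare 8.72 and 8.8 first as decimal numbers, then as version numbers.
As decimals: 8.72 < 8.8. As versions: v8.72 > v8.8 (minor version 72 > 8).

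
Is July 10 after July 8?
Yes. Day 10 comes after day 8 in July — this is a date comparison, not a decimal one (the decimal 7.10 would be smaller than 7.8).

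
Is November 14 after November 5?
Yes. Day 14 comes after day 5 in November — this is a date comparison, not a decimal one (the decimal 11.14 would be smaller than 11.5).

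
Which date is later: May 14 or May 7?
May 14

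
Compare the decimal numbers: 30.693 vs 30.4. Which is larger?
30.693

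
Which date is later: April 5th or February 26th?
April 5th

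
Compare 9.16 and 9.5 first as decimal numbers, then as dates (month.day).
As decimals: 9.16 < 9.5. As dates: 9/16 is later than 9/5 (day 16 > day 5).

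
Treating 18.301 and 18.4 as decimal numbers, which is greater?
18.4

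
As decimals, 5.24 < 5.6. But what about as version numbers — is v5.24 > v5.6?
True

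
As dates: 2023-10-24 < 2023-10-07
False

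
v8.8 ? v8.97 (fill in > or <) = <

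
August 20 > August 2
True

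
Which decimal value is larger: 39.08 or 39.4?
39.4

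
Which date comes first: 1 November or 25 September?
25 September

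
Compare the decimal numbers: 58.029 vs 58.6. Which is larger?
58.6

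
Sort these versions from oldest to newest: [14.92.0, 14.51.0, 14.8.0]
[14.8.0, 14.51.0, 14.92.0]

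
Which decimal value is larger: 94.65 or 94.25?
94.65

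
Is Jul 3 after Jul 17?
No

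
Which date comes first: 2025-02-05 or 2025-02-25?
2025-02-05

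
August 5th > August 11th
False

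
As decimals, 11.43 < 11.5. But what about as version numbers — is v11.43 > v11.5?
True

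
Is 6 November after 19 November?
No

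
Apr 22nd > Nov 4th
False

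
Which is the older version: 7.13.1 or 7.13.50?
7.13.1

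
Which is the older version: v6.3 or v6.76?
v6.3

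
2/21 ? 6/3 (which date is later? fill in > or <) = <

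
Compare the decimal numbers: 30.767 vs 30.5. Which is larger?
30.767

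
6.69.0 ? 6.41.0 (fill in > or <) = >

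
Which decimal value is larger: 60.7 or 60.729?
60.729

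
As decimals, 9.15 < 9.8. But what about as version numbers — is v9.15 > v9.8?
True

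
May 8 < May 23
True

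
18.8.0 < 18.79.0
True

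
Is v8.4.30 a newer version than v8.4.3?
Yes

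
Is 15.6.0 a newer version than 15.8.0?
No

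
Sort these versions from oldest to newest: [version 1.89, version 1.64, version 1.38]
[version 1.38, version 1.64, version 1.89]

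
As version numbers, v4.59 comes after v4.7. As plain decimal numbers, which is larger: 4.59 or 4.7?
4.7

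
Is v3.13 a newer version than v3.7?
Yes. Version numbers are compared segment by segment as integers, not as decimals: minor version 13 > 7, so v3.13 > v3.7 (even though the decimal 3.13 < 3.7).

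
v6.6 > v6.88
False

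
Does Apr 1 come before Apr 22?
Yes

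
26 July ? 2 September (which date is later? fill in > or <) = <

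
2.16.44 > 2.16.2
True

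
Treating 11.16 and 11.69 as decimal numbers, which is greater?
11.69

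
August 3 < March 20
False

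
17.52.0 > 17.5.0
True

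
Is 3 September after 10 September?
No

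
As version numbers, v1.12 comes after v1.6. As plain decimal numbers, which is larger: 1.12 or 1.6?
1.6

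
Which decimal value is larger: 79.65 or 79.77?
79.77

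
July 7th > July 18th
False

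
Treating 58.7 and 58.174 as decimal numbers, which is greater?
58.7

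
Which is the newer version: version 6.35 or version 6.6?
version 6.35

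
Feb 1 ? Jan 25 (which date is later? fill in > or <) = >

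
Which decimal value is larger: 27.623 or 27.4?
27.623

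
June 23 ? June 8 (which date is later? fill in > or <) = >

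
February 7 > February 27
False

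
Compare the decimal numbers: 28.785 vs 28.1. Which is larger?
28.785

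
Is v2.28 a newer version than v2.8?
Yes. Version numbers are compared segment by segment as integers, not as decimals: minor version 28 > 8, so v2.28 > v2.8 (even though the decimal 2.28 < 2.8).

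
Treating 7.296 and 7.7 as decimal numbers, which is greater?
7.7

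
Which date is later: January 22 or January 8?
January 22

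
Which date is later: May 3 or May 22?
May 22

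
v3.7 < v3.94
True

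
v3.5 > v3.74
False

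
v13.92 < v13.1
False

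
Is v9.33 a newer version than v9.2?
Yes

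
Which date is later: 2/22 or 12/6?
12/6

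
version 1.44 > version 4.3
False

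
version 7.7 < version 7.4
False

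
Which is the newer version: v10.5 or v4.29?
v10.5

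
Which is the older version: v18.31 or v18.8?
v18.8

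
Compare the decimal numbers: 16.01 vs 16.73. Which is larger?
16.73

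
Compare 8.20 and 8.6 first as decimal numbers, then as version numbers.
As decimals: 8.20 < 8.6. As versions: v8.20 > v8.6 (minor version 20 > 6).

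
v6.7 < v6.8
True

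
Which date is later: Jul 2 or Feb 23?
Jul 2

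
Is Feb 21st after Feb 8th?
Yes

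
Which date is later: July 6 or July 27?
July 27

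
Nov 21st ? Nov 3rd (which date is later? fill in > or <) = >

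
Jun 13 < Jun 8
False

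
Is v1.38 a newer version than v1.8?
Yes. Version numbers are compared segment by segment as integers, not as decimals: minor version 38 > 8, so v1.38 > v1.8 (even though the decimal 1.38 < 1.8).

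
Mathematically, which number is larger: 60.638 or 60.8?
60.8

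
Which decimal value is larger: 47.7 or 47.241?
47.7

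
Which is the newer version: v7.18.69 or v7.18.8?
v7.18.69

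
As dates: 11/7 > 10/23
True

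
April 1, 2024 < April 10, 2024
True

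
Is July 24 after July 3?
Yes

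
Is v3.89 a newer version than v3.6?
Yes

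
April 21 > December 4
False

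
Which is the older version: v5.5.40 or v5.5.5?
v5.5.5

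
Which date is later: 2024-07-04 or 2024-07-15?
2024-07-15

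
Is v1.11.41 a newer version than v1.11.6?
Yes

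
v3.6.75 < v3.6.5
False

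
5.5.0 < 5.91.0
True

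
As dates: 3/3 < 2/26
False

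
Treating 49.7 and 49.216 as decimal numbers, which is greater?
49.7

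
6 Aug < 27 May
False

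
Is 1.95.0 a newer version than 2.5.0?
No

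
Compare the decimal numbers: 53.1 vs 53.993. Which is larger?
53.993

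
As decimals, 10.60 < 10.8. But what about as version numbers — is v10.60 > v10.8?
True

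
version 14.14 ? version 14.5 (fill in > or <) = >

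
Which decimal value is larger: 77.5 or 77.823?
77.823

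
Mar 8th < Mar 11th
True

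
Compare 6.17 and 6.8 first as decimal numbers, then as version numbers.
As decimals: 6.17 < 6.8. As versions: v6.17 > v6.8 (minor version 17 > 8).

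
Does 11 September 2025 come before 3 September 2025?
No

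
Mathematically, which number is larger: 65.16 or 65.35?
65.35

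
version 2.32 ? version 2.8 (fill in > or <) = >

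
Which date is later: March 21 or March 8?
March 21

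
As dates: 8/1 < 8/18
True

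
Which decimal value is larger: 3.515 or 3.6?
3.6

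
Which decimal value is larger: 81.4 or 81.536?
81.536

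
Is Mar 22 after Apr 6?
No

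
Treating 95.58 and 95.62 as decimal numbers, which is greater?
95.62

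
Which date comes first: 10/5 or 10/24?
10/5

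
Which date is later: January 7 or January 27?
January 27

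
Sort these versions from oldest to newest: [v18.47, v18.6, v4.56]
[v4.56, v18.6, v18.47]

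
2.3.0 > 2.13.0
False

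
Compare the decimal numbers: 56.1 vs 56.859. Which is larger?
56.859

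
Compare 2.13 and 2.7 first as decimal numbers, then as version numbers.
As decimals: 2.13 < 2.7. As versions: v2.13 > v2.7 (minor version 13 > 7).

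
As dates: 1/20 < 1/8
False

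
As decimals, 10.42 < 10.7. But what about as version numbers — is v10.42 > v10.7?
True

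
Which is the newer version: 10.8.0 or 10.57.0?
10.57.0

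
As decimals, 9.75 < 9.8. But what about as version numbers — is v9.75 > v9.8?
True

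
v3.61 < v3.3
False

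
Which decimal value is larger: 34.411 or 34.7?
34.7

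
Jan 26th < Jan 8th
False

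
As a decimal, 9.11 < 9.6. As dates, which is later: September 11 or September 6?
September 11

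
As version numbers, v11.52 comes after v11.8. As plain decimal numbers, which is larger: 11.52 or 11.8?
11.8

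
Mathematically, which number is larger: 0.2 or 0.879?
0.879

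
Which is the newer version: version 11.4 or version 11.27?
version 11.27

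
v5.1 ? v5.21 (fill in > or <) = <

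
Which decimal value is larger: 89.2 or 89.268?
89.268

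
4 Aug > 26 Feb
True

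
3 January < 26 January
True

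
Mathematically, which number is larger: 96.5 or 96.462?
96.5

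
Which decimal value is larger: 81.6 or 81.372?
81.6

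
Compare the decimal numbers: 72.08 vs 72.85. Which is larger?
72.85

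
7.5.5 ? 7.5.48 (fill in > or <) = <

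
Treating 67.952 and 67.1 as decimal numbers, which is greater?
67.952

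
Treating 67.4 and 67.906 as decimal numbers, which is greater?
67.906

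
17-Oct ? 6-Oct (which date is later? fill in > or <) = >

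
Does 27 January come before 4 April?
Yes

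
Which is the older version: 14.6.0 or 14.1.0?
14.1.0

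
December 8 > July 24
True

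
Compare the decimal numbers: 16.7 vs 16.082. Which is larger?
16.7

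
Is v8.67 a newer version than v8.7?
Yes. Version numbers are compared segment by segment as integers, not as decimals: minor version 67 > 7, so v8.67 > v8.7 (even though the decimal 8.67 < 8.7).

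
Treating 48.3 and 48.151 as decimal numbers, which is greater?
48.3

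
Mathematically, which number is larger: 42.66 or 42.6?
42.66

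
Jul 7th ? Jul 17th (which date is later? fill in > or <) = <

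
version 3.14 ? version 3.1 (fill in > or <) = >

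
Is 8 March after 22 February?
Yes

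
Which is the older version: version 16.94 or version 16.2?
version 16.2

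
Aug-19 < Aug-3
False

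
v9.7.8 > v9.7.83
False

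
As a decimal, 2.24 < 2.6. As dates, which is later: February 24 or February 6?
February 24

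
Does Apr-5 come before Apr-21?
Yes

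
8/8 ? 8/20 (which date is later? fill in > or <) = <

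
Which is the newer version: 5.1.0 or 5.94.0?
5.94.0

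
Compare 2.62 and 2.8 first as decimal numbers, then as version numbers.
As decimals: 2.62 < 2.8. As versions: v2.62 > v2.8 (minor version 62 > 8).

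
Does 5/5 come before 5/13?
Yes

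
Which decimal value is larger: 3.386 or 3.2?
3.386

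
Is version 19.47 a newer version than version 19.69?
No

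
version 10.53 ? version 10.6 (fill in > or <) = >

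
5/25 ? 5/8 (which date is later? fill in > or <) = >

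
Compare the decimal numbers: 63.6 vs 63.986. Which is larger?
63.986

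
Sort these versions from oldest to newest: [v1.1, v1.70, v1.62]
[v1.1, v1.62, v1.70]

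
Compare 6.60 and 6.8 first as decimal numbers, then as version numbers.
As decimals: 6.60 < 6.8. As versions: v6.60 > v6.8 (minor version 60 > 8).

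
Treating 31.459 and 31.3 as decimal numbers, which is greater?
31.459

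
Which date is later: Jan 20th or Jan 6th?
Jan 20th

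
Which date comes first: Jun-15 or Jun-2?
Jun-2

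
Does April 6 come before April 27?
Yes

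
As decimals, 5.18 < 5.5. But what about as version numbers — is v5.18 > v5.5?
True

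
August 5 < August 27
True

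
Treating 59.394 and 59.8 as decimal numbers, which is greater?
59.8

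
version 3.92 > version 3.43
True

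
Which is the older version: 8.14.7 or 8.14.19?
8.14.7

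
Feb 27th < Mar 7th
True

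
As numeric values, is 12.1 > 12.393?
False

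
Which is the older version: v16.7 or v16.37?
v16.7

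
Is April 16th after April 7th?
Yes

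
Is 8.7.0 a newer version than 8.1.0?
Yes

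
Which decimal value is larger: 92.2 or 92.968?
92.968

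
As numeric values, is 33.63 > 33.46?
True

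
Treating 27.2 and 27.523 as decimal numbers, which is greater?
27.523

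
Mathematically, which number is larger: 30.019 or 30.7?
30.7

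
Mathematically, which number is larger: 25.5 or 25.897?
25.897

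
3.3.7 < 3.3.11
True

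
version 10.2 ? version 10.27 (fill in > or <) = <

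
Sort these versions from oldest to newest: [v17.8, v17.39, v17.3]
[v17.3, v17.8, v17.39]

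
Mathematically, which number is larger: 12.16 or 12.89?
12.89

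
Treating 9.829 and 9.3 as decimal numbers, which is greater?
9.829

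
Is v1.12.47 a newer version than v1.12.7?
Yes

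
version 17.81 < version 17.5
False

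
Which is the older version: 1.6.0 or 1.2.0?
1.2.0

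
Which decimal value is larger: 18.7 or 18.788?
18.788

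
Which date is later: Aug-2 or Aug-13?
Aug-13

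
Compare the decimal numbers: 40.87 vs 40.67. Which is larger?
40.87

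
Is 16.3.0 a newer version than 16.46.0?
No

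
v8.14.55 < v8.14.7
False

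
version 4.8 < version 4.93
True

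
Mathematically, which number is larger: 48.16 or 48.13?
48.16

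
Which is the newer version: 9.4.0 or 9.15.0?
9.15.0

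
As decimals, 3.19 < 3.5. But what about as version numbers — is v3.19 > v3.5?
True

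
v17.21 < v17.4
False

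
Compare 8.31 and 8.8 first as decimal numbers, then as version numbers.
As decimals: 8.31 < 8.8. As versions: v8.31 > v8.8 (minor version 31 > 8).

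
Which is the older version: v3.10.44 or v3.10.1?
v3.10.1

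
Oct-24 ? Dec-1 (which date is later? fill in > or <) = <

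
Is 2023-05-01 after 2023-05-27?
No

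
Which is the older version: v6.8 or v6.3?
v6.3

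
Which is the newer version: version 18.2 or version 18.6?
version 18.6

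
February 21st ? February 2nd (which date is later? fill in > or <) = >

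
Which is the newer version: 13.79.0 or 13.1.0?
13.79.0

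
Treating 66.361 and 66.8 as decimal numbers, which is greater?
66.8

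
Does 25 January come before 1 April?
Yes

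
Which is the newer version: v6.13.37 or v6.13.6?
v6.13.37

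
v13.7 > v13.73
False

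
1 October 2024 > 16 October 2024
False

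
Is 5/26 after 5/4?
Yes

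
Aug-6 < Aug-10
True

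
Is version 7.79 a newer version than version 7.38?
Yes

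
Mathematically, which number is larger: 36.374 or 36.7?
36.7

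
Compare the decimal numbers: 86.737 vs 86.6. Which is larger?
86.737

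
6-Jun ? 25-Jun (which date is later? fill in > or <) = <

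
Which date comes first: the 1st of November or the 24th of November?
the 1st of November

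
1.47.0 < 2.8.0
True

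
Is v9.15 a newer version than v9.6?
Yes. Version numbers are compared segment by segment as integers, not as decimals: minor version 15 > 6, so v9.15 > v9.6 (even though the decimal 9.15 < 9.6).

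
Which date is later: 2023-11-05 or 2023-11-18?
2023-11-18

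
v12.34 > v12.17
True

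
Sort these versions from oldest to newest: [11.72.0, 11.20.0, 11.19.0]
[11.19.0, 11.20.0, 11.72.0]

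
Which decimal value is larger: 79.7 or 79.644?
79.7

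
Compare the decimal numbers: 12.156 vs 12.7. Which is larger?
12.7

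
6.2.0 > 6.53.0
False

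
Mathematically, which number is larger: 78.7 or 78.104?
78.7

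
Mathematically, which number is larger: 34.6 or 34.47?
34.6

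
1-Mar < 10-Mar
True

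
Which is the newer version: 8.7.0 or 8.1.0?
8.7.0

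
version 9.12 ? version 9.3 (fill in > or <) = >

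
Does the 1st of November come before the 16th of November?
Yes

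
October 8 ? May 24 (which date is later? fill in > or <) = >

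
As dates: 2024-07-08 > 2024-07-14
False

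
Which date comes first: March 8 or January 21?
January 21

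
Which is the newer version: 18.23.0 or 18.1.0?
18.23.0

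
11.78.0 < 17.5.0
True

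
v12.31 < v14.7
True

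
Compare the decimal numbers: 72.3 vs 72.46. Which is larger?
72.46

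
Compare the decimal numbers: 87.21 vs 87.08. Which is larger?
87.21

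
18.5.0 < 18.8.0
True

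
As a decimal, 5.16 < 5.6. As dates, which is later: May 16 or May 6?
May 16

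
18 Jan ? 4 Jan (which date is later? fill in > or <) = >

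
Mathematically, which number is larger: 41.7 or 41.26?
41.7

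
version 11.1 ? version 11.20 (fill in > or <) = <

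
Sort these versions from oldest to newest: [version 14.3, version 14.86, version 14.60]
[version 14.3, version 14.60, version 14.86]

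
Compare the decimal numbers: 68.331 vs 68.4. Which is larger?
68.4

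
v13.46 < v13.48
True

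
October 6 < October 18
True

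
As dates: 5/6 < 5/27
True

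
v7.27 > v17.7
False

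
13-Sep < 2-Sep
False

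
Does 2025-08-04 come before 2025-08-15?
Yes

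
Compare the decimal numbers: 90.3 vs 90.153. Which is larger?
90.3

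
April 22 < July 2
True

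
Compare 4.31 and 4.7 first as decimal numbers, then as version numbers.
As decimals: 4.31 < 4.7. As versions: v4.31 > v4.7 (minor version 31 > 7).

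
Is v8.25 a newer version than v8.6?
Yes. Version numbers are compared segment by segment as integers, not as decimals: minor version 25 > 6, so v8.25 > v8.6 (even though the decimal 8.25 < 8.6).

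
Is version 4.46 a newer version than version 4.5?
Yes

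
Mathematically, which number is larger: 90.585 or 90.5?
90.585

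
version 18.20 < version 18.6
False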